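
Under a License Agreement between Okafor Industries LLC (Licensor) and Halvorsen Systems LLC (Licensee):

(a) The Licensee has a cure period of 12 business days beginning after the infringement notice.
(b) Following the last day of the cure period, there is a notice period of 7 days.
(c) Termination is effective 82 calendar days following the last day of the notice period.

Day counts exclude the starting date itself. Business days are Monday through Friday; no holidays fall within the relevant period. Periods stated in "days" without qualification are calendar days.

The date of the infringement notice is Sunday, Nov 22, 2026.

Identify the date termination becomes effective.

Mar 7, 2027

From Sunday, Nov 22, 2026, 12 business days (Nov 23, Nov 24, Nov 25, Nov 26, …, Dec 4, Dec 7, Dec 8, skipping weekends) brings us to Tuesday, Dec 8, 2026, which is the last day of the cure period.
Adding 7 calendar days to Dec 8, 2026 gives Dec 15, 2026, which is the last day of the notice period.
The date termination becomes effective: Dec 15, 2026 + 82 days = Mar 7, 2027.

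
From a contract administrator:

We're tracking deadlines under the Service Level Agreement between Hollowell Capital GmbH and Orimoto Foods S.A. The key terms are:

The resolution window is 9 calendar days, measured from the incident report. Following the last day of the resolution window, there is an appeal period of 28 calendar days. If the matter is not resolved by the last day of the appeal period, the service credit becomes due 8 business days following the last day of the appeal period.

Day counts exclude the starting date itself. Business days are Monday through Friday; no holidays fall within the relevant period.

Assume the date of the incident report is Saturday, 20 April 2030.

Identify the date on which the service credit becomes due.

6 June 2030

The last day of the resolution window: 20 April 2030 + 9 days = 29 April 2030.
The last day of the appeal period: 29 April 2030 + 28 days = 27 May 2030.
The date on which the service credit becomes due: counting 8 business days from Monday, 27 May 2030 (May 28, May 29, May 30, May 31, Jun 3, Jun 4, Jun 5, Jun 6, skipping weekends) reaches Thursday, 6 June 2030.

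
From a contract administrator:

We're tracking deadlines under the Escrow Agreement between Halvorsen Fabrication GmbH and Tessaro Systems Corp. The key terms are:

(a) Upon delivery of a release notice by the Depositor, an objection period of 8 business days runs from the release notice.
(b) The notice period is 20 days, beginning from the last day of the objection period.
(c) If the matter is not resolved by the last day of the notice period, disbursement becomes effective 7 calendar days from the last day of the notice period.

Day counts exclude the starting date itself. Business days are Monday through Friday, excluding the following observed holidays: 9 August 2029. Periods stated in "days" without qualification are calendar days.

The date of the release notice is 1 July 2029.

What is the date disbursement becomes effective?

From Sunday, 1 July 2029, 8 business days (Jul 2, Jul 3, Jul 4, Jul 5, Jul 6, Jul 9, Jul 10, Jul 11, skipping weekends) brings us to Wednesday, 11 July 2029, which is the last day of the objection period.
The last day of the notice period: 20 calendar days after 11 July 2029 is 31 July 2029.
The date disbursement becomes effective: 7 calendar days after 31 July 2029 is 7 August 2029.

7 August 2029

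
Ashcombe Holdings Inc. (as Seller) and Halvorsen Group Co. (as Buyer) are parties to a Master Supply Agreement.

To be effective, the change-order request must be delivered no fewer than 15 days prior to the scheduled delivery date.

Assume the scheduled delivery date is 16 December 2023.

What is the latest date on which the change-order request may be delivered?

1 December 2023

Counting back 15 calendar days from 16 December 2023 gives 1 December 2023.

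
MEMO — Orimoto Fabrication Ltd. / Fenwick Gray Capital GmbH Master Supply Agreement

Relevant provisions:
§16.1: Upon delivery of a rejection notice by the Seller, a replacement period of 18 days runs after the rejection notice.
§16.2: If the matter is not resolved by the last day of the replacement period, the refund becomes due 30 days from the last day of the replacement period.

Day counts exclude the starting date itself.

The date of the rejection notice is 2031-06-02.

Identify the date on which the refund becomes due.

The last day of the replacement period: 2031-06-02 + 18 days = 2031-06-20.
The date on which the refund becomes due: 30 calendar days after 2031-06-20 is 2031-07-20.

2031-07-20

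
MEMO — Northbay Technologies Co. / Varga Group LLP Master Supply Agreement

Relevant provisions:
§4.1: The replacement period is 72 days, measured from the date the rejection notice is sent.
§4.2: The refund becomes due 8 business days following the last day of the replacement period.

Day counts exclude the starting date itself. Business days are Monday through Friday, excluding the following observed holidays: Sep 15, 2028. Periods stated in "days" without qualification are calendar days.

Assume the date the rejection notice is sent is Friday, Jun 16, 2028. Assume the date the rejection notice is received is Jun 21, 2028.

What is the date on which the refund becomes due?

Adding 72 calendar days to Jun 16, 2028 gives Aug 27, 2028, which is the last day of the replacement period.
From Sunday, Aug 27, 2028, 8 business days (Aug 28, Aug 29, Aug 30, Aug 31, Sep 1, Sep 4, Sep 5, Sep 6, skipping weekends) brings us to Wednesday, Sep 6, 2028, which is the date on which the refund becomes due.

Sep 6, 2028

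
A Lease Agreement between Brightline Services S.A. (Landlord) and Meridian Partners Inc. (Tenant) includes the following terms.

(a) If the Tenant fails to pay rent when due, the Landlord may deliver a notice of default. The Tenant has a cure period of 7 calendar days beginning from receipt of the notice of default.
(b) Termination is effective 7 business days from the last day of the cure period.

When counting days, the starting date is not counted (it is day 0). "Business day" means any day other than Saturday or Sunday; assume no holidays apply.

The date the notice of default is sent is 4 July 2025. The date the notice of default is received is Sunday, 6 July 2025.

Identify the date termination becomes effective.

22 July 2025

Adding 7 calendar days to 6 July 2025 gives 13 July 2025, which is the last day of the cure period.
The date termination becomes effective: counting 7 business days from Sunday, 13 July 2025 (Jul 14, Jul 15, Jul 16, Jul 17, Jul 18, Jul 21, Jul 22, skipping weekends) reaches Tuesday, 22 July 2025.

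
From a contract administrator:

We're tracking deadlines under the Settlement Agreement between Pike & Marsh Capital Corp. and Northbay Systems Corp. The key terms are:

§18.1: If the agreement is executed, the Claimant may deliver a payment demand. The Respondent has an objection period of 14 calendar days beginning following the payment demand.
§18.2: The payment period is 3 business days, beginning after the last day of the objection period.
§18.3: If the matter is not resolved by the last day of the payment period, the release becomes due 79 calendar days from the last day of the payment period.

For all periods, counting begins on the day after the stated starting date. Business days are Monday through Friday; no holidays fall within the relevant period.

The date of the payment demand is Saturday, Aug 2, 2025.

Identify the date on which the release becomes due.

Nov 7, 2025

Adding 14 calendar days to Aug 2, 2025 gives Aug 16, 2025, which is the last day of the objection period.
The last day of the payment period: 3 business days after Saturday, Aug 16, 2025, skipping weekends — Aug 18, Aug 19, Aug 20 — lands on Wednesday, Aug 20, 2025.
The date on which the release becomes due: 79 calendar days after Aug 20, 2025 is Nov 7, 2025.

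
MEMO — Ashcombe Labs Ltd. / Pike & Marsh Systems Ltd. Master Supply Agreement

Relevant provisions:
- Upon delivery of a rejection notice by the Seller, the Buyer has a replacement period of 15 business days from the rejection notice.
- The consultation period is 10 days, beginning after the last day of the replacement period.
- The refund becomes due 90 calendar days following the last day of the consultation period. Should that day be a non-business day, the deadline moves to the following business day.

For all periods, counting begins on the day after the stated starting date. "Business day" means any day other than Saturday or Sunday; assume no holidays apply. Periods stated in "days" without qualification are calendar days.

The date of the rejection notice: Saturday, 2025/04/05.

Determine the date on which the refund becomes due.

2025/08/04

The last day of the replacement period: counting 15 business days from Saturday, 2025/04/05 (Apr 7, Apr 8, Apr 9, Apr 10, …, Apr 23, Apr 24, Apr 25, skipping weekends) reaches Friday, 2025/04/25.
Adding 10 calendar days to 2025/04/25 gives 2025/05/05, which is the last day of the consultation period.
The date on which the refund becomes due: 2025/05/05 + 90 days = 2025/08/03. That falls on a Sunday, so it rolls to the next business day, Monday, 2025/08/04.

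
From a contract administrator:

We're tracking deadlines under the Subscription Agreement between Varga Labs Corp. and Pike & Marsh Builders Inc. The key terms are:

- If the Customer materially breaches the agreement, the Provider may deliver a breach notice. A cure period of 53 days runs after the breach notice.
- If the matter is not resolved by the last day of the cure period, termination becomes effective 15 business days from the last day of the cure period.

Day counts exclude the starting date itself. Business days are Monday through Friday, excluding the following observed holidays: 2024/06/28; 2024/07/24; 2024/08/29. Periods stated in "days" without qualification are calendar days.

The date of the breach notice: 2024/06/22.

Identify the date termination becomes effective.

2024/09/05

The last day of the cure period: 2024/06/22 + 53 days = 2024/08/14.
The date termination becomes effective: 15 business days after Wednesday, 2024/08/14, skipping weekends and the listed holiday on Aug 29 — Aug 15, Aug 16, Aug 19, Aug 20, …, Sep 3, Sep 4, Sep 5 — lands on Thursday, 2024/09/05.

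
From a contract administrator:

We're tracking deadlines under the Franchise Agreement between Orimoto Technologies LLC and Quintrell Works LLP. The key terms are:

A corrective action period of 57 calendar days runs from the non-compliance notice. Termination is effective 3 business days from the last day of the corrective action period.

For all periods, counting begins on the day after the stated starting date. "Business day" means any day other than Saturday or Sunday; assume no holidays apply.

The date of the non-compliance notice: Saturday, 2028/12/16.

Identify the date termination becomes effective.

2029/02/14

The last day of the corrective action period: 2028/12/16 + 57 days = 2029/02/11.
The date termination becomes effective: counting 3 business days from Sunday, 2029/02/11 (Feb 12, Feb 13, Feb 14, skipping weekends) reaches Wednesday, 2029/02/14.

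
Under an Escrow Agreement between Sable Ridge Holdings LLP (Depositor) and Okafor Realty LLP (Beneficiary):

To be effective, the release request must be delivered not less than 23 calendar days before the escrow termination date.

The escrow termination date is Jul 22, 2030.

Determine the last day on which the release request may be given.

Jul 22, 2030 minus 23 days is Jun 29, 2030.

Jun 29, 2030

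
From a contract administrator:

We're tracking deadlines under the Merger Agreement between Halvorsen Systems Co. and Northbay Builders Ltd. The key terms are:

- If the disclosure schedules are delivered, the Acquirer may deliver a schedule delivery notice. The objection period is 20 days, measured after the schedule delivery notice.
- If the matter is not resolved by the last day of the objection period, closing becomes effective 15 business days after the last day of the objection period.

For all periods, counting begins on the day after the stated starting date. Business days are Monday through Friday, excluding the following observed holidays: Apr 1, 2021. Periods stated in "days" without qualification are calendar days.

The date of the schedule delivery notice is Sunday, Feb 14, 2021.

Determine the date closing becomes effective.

Mar 26, 2021

The last day of the objection period: 20 calendar days after Feb 14, 2021 is Mar 6, 2021.
From Saturday, Mar 6, 2021, 15 business days (Mar 8, Mar 9, Mar 10, Mar 11, …, Mar 24, Mar 25, Mar 26, skipping weekends) brings us to Friday, Mar 26, 2021, which is the date closing becomes effective.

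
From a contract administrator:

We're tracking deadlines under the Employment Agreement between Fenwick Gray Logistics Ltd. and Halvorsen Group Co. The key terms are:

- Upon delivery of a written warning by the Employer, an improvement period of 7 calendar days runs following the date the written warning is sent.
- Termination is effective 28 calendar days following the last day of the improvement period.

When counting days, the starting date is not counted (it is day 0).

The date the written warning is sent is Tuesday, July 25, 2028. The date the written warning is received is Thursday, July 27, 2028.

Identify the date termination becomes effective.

August 29, 2028

Adding 7 calendar days to July 25, 2028 gives August 1, 2028, which is the last day of the improvement period.
The date termination becomes effective: 28 calendar days after August 1, 2028 is August 29, 2028.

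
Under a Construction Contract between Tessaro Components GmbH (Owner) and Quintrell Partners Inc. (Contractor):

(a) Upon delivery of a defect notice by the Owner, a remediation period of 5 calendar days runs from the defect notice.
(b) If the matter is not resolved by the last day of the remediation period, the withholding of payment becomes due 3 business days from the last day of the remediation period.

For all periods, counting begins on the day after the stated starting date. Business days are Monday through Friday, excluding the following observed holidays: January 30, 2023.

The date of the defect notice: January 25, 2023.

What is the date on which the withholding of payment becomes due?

February 2, 2023

Adding 5 calendar days to January 25, 2023 gives January 30, 2023, which is the last day of the remediation period.
The date on which the withholding of payment becomes due: 3 business days after Monday, January 30, 2023, skipping weekends — Jan 31, Feb 1, Feb 2 — lands on Thursday, February 2, 2023.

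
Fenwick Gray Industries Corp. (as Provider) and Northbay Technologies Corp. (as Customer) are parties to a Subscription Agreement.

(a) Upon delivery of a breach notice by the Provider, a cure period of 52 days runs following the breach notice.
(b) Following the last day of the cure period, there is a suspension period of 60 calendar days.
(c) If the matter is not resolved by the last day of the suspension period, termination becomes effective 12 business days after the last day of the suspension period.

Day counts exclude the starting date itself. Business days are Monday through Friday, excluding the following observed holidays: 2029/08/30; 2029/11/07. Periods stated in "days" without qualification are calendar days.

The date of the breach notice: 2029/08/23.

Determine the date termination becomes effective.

2029/12/31

Adding 52 calendar days to 2029/08/23 gives 2029/10/14, which is the last day of the cure period.
Adding 60 calendar days to 2029/10/14 gives 2029/12/13, which is the last day of the suspension period.
The date termination becomes effective: 12 business days after Thursday, 2029/12/13, skipping weekends — Dec 14, Dec 17, Dec 18, Dec 19, …, Dec 27, Dec 28, Dec 31 — lands on Monday, 2029/12/31.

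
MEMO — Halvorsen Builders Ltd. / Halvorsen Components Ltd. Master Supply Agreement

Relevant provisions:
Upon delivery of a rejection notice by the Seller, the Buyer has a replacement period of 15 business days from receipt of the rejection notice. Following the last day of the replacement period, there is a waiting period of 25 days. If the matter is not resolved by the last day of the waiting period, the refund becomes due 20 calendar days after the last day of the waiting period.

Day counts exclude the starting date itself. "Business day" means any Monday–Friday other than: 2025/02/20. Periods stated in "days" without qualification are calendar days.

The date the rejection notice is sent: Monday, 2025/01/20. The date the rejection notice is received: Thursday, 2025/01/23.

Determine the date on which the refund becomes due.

2025/03/30

The last day of the replacement period: counting 15 business days from Thursday, 2025/01/23 (Jan 24, Jan 27, Jan 28, Jan 29, …, Feb 11, Feb 12, Feb 13, skipping weekends) reaches Thursday, 2025/02/13.
The last day of the waiting period: 2025/02/13 + 25 days = 2025/03/10.
The date on which the refund becomes due: 20 calendar days after 2025/03/10 is 2025/03/30.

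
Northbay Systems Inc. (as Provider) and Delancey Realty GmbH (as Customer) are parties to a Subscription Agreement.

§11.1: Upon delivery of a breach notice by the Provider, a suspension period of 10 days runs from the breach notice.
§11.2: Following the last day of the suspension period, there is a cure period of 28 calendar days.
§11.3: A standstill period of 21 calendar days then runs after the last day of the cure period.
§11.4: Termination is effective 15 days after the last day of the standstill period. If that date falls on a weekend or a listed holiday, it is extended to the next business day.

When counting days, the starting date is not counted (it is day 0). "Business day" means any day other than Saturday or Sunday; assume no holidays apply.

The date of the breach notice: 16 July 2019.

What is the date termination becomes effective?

The last day of the suspension period: 16 July 2019 + 10 days = 26 July 2019.
The last day of the cure period: 26 July 2019 + 28 days = 23 August 2019.
The last day of the standstill period: 21 calendar days after 23 August 2019 is 13 September 2019.
Adding 15 calendar days to 13 September 2019 gives 28 September 2019, which is the date termination becomes effective. That falls on a Saturday, so it rolls to the next business day, Monday, 30 September 2019.

30 September 2019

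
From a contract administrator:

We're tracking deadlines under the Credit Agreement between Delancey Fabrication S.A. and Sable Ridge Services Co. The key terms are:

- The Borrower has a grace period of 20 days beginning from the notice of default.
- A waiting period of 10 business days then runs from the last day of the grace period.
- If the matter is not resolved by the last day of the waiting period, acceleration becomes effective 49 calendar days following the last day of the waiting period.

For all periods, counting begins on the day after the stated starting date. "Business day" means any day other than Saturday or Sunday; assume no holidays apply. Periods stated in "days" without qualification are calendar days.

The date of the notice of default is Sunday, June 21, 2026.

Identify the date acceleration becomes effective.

Adding 20 calendar days to June 21, 2026 gives July 11, 2026, which is the last day of the grace period.
The last day of the waiting period: 10 business days after Saturday, July 11, 2026, skipping weekends — Jul 13, Jul 14, Jul 15, Jul 16, Jul 17, Jul 20, Jul 21, Jul 22, Jul 23, Jul 24 — lands on Friday, July 24, 2026.
The date acceleration becomes effective: July 24, 2026 + 49 days = September 11, 2026.

September 11, 2026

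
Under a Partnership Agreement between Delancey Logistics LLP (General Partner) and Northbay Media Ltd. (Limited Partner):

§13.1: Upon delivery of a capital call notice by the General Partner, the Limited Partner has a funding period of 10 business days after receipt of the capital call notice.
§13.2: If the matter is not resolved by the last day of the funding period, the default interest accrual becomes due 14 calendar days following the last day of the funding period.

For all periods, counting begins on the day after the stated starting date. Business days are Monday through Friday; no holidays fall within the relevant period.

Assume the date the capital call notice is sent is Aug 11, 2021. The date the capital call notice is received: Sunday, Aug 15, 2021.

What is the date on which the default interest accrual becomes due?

The last day of the funding period: counting 10 business days from Sunday, Aug 15, 2021 (Aug 16, Aug 17, Aug 18, Aug 19, Aug 20, Aug 23, Aug 24, Aug 25, Aug 26, Aug 27, skipping weekends) reaches Friday, Aug 27, 2021.
The date on which the default interest accrual becomes due: 14 calendar days after Aug 27, 2021 is Sep 10, 2021.

Sep 10, 2021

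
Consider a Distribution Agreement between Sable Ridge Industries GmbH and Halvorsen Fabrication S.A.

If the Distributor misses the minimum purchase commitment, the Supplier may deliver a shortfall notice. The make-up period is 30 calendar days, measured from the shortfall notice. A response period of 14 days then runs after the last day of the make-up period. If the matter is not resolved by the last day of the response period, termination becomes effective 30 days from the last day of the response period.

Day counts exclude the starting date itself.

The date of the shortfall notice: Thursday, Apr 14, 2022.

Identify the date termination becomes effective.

The last day of the make-up period: 30 calendar days after Apr 14, 2022 is May 14, 2022.
The last day of the response period: May 14, 2022 + 14 days = May 28, 2022.
Adding 30 calendar days to May 28, 2022 gives Jun 27, 2022, which is the date termination becomes effective.

Jun 27, 2022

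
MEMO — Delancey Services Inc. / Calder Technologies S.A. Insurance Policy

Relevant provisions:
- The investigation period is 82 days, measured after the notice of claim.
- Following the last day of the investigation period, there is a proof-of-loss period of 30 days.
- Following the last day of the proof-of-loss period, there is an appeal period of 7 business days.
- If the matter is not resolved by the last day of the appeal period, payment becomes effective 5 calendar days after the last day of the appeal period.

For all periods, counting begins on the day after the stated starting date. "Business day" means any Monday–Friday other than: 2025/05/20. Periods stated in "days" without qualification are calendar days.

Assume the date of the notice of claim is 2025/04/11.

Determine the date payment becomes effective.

Adding 82 calendar days to 2025/04/11 gives 2025/07/02, which is the last day of the investigation period.
The last day of the proof-of-loss period: 30 calendar days after 2025/07/02 is 2025/08/01.
From Friday, 2025/08/01, 7 business days (Aug 4, Aug 5, Aug 6, Aug 7, Aug 8, Aug 11, Aug 12, skipping weekends) brings us to Tuesday, 2025/08/12, which is the last day of the appeal period.
The date payment becomes effective: 2025/08/12 + 5 days = 2025/08/17.

2025/08/17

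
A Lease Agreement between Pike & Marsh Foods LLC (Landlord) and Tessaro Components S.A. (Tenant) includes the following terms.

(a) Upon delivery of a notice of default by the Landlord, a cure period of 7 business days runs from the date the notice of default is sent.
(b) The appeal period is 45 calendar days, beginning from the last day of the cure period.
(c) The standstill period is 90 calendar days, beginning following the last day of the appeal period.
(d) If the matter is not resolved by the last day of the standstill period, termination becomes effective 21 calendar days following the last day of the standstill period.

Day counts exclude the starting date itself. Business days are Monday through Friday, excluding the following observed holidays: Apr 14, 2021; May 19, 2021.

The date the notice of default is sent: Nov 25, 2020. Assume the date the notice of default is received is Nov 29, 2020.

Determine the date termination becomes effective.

May 9, 2021

From Wednesday, Nov 25, 2020, 7 business days (Nov 26, Nov 27, Nov 30, Dec 1, Dec 2, Dec 3, Dec 4, skipping weekends) brings us to Friday, Dec 4, 2020, which is the last day of the cure period.
The last day of the appeal period: 45 calendar days after Dec 4, 2020 is Jan 18, 2021.
The last day of the standstill period: 90 calendar days after Jan 18, 2021 is Apr 18, 2021.
Adding 21 calendar days to Apr 18, 2021 gives May 9, 2021, which is the date termination becomes effective.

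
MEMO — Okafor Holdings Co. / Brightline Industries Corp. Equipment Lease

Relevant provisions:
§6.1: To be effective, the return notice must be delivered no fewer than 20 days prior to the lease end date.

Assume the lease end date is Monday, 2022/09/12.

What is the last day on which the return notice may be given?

2022/08/23

2022/09/12 minus 20 days is 2022/08/23.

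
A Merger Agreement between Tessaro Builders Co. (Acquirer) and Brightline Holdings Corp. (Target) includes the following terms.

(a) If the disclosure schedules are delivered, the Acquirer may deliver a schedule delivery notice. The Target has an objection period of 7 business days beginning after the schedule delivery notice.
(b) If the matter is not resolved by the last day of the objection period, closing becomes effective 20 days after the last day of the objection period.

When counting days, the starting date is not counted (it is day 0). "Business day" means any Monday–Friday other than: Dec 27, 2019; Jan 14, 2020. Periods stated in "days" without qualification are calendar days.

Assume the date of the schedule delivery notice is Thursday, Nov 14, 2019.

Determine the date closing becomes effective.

The last day of the objection period: 7 business days after Thursday, Nov 14, 2019, skipping weekends — Nov 15, Nov 18, Nov 19, Nov 20, Nov 21, Nov 22, Nov 25 — lands on Monday, Nov 25, 2019.
Adding 20 calendar days to Nov 25, 2019 gives Dec 15, 2019, which is the date closing becomes effective.

Dec 15, 2019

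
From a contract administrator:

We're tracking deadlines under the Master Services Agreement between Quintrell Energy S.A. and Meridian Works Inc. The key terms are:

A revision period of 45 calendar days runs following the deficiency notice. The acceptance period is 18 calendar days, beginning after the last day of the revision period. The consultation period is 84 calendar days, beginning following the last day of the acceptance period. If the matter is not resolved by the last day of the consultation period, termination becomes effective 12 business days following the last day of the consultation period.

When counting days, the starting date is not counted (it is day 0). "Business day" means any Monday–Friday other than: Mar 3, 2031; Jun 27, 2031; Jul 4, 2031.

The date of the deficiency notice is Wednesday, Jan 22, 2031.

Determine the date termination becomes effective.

Jul 8, 2031

The last day of the revision period: Jan 22, 2031 + 45 days = Mar 8, 2031.
The last day of the acceptance period: Mar 8, 2031 + 18 days = Mar 26, 2031.
The last day of the consultation period: Mar 26, 2031 + 84 days = Jun 18, 2031.
From Wednesday, Jun 18, 2031, 12 business days (Jun 19, Jun 20, Jun 23, Jun 24, …, Jul 3, Jul 7, Jul 8, skipping weekends and the listed holidays on Jun 27, Jul 4) brings us to Tuesday, Jul 8, 2031, which is the date termination becomes effective.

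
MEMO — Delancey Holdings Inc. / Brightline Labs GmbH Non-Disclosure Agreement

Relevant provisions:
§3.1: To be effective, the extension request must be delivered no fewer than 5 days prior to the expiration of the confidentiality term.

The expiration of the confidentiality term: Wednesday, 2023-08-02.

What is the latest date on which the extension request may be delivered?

2023-08-02 minus 5 days is 2023-07-28.

2023-07-28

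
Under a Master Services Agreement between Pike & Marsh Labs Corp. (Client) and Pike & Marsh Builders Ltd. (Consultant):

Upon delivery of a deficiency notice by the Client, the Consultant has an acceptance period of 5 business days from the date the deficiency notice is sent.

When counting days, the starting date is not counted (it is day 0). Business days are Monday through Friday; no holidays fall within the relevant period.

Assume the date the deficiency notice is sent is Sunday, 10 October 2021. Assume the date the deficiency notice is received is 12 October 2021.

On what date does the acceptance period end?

The last day of the acceptance period: counting 5 business days from Sunday, 10 October 2021 (Oct 11, Oct 12, Oct 13, Oct 14, Oct 15, skipping weekends) reaches Friday, 15 October 2021.

15 October 2021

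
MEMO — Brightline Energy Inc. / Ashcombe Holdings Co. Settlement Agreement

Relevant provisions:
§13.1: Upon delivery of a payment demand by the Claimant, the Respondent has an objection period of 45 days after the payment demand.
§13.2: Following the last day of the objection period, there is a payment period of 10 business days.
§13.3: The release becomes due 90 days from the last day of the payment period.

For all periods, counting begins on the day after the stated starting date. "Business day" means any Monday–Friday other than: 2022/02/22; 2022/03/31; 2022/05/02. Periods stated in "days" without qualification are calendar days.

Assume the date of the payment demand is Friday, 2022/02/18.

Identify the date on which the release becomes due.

2022/07/17

Adding 45 calendar days to 2022/02/18 gives 2022/04/04, which is the last day of the objection period.
The last day of the payment period: counting 10 business days from Monday, 2022/04/04 (Apr 5, Apr 6, Apr 7, Apr 8, Apr 11, Apr 12, Apr 13, Apr 14, Apr 15, Apr 18, skipping weekends) reaches Monday, 2022/04/18.
Adding 90 calendar days to 2022/04/18 gives 2022/07/17, which is the date on which the release becomes due.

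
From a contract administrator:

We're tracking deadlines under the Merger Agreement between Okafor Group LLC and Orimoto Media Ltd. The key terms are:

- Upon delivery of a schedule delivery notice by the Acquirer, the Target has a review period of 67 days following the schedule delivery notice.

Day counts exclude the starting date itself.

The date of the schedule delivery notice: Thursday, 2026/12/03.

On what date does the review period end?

The last day of the review period: 67 calendar days after 2026/12/03 is 2027/02/08.

2027/02/08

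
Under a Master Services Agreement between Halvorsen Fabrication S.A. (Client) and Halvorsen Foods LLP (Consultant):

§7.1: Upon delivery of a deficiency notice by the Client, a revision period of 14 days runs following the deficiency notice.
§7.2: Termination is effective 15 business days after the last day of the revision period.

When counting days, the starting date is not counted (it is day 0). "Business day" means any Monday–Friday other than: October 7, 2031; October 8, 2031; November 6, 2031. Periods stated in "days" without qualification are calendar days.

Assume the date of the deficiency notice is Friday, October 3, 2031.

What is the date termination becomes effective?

Adding 14 calendar days to October 3, 2031 gives October 17, 2031, which is the last day of the revision period.
The date termination becomes effective: 15 business days after Friday, October 17, 2031, skipping weekends and the listed holiday on Nov 6 — Oct 20, Oct 21, Oct 22, Oct 23, …, Nov 5, Nov 7, Nov 10 — lands on Monday, November 10, 2031.

November 10, 2031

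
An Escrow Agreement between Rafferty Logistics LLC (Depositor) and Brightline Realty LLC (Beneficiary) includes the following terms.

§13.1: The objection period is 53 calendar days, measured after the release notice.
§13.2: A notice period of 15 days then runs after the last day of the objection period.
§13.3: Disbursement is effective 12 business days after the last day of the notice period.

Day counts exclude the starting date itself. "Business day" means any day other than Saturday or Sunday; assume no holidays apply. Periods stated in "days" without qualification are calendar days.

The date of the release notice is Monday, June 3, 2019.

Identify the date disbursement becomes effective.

August 27, 2019

Adding 53 calendar days to June 3, 2019 gives July 26, 2019, which is the last day of the objection period.
The last day of the notice period: July 26, 2019 + 15 days = August 10, 2019.
From Saturday, August 10, 2019, 12 business days (Aug 12, Aug 13, Aug 14, Aug 15, …, Aug 23, Aug 26, Aug 27, skipping weekends) brings us to Tuesday, August 27, 2019, which is the date disbursement becomes effective.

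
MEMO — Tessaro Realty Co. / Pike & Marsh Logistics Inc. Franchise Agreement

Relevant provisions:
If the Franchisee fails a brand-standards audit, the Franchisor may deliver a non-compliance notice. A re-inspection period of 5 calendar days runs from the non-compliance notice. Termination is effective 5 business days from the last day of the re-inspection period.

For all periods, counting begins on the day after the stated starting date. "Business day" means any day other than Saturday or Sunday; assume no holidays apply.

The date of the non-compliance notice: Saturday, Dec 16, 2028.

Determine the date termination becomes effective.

Dec 28, 2028

The last day of the re-inspection period: 5 calendar days after Dec 16, 2028 is Dec 21, 2028.
The date termination becomes effective: counting 5 business days from Thursday, Dec 21, 2028 (Dec 22, Dec 25, Dec 26, Dec 27, Dec 28, skipping weekends) reaches Thursday, Dec 28, 2028.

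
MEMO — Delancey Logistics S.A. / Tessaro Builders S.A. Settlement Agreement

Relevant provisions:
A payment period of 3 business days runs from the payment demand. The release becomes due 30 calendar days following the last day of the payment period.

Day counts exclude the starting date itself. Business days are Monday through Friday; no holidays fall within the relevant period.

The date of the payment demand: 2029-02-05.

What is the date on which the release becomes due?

From Monday, 2029-02-05, 3 business days (Feb 6, Feb 7, Feb 8, skipping weekends) brings us to Thursday, 2029-02-08, which is the last day of the payment period.
The date on which the release becomes due: 2029-02-08 + 30 days = 2029-03-10.

2029-03-10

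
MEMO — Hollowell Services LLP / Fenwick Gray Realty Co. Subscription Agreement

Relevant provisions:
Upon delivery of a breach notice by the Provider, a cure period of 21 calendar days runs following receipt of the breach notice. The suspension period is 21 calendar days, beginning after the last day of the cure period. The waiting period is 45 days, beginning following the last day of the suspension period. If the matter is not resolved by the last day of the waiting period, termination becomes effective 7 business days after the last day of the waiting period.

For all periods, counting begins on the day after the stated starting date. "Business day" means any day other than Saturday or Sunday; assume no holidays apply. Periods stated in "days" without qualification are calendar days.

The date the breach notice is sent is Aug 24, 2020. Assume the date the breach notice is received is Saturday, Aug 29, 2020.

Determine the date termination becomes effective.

Dec 3, 2020

Adding 21 calendar days to Aug 29, 2020 gives Sep 19, 2020, which is the last day of the cure period.
The last day of the suspension period: 21 calendar days after Sep 19, 2020 is Oct 10, 2020.
Adding 45 calendar days to Oct 10, 2020 gives Nov 24, 2020, which is the last day of the waiting period.
The date termination becomes effective: 7 business days after Tuesday, Nov 24, 2020, skipping weekends — Nov 25, Nov 26, Nov 27, Nov 30, Dec 1, Dec 2, Dec 3 — lands on Thursday, Dec 3, 2020.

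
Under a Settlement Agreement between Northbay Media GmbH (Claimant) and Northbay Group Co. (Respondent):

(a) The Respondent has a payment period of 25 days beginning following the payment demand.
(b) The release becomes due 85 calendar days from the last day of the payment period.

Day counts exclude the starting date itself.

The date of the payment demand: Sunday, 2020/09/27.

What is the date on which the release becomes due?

The last day of the payment period: 25 calendar days after 2020/09/27 is 2020/10/22.
The date on which the release becomes due: 2020/10/22 + 85 days = 2021/01/15.

2021/01/15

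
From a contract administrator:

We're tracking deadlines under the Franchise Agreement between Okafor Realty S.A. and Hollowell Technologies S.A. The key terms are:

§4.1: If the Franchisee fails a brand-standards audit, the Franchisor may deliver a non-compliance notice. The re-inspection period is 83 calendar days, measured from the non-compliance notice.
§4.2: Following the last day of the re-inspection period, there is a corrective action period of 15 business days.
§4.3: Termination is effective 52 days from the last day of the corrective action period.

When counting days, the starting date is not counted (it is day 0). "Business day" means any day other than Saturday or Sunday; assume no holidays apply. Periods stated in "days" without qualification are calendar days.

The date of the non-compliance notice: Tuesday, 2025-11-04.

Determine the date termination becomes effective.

Adding 83 calendar days to 2025-11-04 gives 2026-01-26, which is the last day of the re-inspection period.
The last day of the corrective action period: counting 15 business days from Monday, 2026-01-26 (Jan 27, Jan 28, Jan 29, Jan 30, …, Feb 12, Feb 13, Feb 16, skipping weekends) reaches Monday, 2026-02-16.
Adding 52 calendar days to 2026-02-16 gives 2026-04-09, which is the date termination becomes effective.

2026-04-09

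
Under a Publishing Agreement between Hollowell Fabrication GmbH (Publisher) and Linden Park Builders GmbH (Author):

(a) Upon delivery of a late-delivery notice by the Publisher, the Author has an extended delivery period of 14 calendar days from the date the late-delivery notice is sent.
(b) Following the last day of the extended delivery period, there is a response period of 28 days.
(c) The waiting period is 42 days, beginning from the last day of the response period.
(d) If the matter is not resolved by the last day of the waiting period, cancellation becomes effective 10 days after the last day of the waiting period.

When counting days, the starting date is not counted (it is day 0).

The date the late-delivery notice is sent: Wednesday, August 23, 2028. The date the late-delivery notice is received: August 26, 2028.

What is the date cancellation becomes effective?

November 25, 2028

Adding 14 calendar days to August 23, 2028 gives September 6, 2028, which is the last day of the extended delivery period.
Adding 28 calendar days to September 6, 2028 gives October 4, 2028, which is the last day of the response period.
The last day of the waiting period: October 4, 2028 + 42 days = November 15, 2028.
Adding 10 calendar days to November 15, 2028 gives November 25, 2028, which is the date cancellation becomes effective.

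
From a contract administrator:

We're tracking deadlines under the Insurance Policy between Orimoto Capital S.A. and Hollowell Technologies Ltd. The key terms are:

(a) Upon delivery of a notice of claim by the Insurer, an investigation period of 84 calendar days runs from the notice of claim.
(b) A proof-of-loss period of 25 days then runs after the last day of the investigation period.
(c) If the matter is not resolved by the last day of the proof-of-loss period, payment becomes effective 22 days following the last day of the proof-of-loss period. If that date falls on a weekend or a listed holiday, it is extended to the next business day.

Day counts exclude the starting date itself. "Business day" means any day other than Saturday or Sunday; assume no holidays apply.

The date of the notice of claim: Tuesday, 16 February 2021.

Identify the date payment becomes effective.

28 June 2021

The last day of the investigation period: 16 February 2021 + 84 days = 11 May 2021.
The last day of the proof-of-loss period: 25 calendar days after 11 May 2021 is 5 June 2021.
The date payment becomes effective: 22 calendar days after 5 June 2021 is 27 June 2021. That falls on a Sunday, so it rolls to the next business day, Monday, 28 June 2021.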